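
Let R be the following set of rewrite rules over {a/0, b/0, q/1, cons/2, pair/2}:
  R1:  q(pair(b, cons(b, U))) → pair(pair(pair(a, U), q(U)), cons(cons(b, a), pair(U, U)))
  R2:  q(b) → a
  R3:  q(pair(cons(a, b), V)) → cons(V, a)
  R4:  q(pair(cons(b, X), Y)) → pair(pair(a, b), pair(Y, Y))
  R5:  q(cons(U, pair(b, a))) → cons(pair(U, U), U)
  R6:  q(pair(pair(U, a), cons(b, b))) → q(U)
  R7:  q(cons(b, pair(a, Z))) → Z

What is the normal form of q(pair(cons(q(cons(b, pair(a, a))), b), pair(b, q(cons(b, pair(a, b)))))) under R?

cons(pair(b, b), a)

1. q(pair(cons(q(cons(b, pair(a, a))), b), pair(b, q(cons(b, pair(a, b))))))  →  q(pair(cons(a, b), pair(b, q(cons(b, pair(a, b))))))   [R7 at 1.1.1]
2. q(pair(cons(a, b), pair(b, q(cons(b, pair(a, b))))))  →  cons(pair(b, q(cons(b, pair(a, b)))), a)   [R3 at ε]
3. cons(pair(b, q(cons(b, pair(a, b)))), a)  →  cons(pair(b, b), a)   [R7 at 1.2]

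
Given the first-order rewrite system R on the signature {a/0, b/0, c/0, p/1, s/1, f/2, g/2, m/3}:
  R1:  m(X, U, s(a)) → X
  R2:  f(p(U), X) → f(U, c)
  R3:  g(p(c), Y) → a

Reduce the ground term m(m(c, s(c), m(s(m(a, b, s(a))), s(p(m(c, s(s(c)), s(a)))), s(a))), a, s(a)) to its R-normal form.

c

1. m(m(c, s(c), m(s(m(a, b, s(a))), s(p(m(c, s(s(c)), s(a)))), s(a))), a, s(a))  →  m(c, s(c), m(s(m(a, b, s(a))), s(p(m(c, s(s(c)), s(a)))), s(a)))   [R1 at ε]
2. m(c, s(c), m(s(m(a, b, s(a))), s(p(m(c, s(s(c)), s(a)))), s(a)))  →  m(c, s(c), s(m(a, b, s(a))))   [R1 at 3]
3. m(c, s(c), s(m(a, b, s(a))))  →  m(c, s(c), s(a))   [R1 at 3.1]
4. m(c, s(c), s(a))  →  c   [R1 at ε]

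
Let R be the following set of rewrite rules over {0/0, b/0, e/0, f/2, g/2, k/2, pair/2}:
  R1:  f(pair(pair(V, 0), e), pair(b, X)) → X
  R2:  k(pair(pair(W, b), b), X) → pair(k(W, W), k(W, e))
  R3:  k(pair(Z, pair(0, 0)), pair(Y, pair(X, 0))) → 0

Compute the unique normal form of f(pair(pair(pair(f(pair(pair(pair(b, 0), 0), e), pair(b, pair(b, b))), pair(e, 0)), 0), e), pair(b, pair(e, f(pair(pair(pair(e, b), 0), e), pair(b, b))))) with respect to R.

1. f(pair(pair(pair(f(pair(pair(pair(b, 0), 0), e), pair(b, pair(b, b))), pair(e, 0)), 0), e), pair(b, pair(e, f(pair(pair(pair(e, b), 0), e), pair(b, b)))))  →  pair(e, f(pair(pair(pair(e, b), 0), e), pair(b, b)))   [R1 at ε]
2. pair(e, f(pair(pair(pair(e, b), 0), e), pair(b, b)))  →  pair(e, b)   [R1 at 2]

pair(e, b)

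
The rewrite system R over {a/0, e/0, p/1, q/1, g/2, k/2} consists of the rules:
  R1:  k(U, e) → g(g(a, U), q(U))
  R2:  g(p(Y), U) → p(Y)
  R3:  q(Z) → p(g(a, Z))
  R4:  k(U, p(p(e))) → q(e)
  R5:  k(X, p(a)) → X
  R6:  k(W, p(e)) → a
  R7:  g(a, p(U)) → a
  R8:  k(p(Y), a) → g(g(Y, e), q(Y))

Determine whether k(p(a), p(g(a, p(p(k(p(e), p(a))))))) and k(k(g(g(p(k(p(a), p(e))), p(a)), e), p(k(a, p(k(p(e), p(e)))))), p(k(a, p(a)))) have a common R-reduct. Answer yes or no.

Reduce t₁ = k(p(a), p(g(a, p(p(k(p(e), p(a))))))):
1. k(p(a), p(g(a, p(p(k(p(e), p(a)))))))  →  k(p(a), p(a))   [R7 at 2.1]
2. k(p(a), p(a))  →  p(a)   [R5 at ε]

Reduce t₂ = k(k(g(g(p(k(p(a), p(e))), p(a)), e), p(k(a, p(k(p(e), p(e)))))), p(k(a, p(a)))):
1. k(k(g(g(p(k(p(a), p(e))), p(a)), e), p(k(a, p(k(p(e), p(e)))))), p(k(a, p(a))))  →  k(k(g(p(k(p(a), p(e))), e), p(k(a, p(k(p(e), p(e)))))), p(k(a, p(a))))   [R2 at 1.1.1]
2. k(k(g(p(k(p(a), p(e))), e), p(k(a, p(k(p(e), p(e)))))), p(k(a, p(a))))  →  k(k(p(k(p(a), p(e))), p(k(a, p(k(p(e), p(e)))))), p(k(a, p(a))))   [R2 at 1.1]
3. k(k(p(k(p(a), p(e))), p(k(a, p(k(p(e), p(e)))))), p(k(a, p(a))))  →  k(k(p(a), p(k(a, p(k(p(e), p(e)))))), p(k(a, p(a))))   [R6 at 1.1.1]
4. k(k(p(a), p(k(a, p(k(p(e), p(e)))))), p(k(a, p(a))))  →  k(k(p(a), p(k(a, p(a)))), p(k(a, p(a))))   [R6 at 1.2.1.2.1]
5. k(k(p(a), p(k(a, p(a)))), p(k(a, p(a))))  →  k(k(p(a), p(a)), p(k(a, p(a))))   [R5 at 1.2.1]
6. k(k(p(a), p(a)), p(k(a, p(a))))  →  k(p(a), p(k(a, p(a))))   [R5 at 1]
7. k(p(a), p(k(a, p(a))))  →  k(p(a), p(a))   [R5 at 2.1]
8. k(p(a), p(a))  →  p(a)   [R5 at ε]

yes — NF(t₁) = p(a), NF(t₂) = p(a)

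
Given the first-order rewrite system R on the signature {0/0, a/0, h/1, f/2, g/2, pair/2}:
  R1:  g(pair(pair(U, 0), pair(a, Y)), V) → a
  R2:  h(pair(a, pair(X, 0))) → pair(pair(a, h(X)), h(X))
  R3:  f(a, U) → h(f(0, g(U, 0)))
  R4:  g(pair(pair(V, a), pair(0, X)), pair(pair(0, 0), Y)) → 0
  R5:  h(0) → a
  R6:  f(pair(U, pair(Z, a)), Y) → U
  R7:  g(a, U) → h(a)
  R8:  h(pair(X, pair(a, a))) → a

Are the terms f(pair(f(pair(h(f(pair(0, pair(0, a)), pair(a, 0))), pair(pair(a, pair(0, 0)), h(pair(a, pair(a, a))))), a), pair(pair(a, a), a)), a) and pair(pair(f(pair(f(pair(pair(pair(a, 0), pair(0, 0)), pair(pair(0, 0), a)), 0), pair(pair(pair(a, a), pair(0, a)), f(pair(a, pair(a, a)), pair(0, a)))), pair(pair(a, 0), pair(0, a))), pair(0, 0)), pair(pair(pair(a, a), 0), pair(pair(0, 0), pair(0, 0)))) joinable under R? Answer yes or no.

no — NF(t₁) = a, NF(t₂) = pair(pair(pair(pair(a, 0), pair(0, 0)), pair(0, 0)), pair(pair(pair(a, a), 0), pair(pair(0, 0), pair(0, 0))))

Reduce t₁ = f(pair(f(pair(h(f(pair(0, pair(0, a)), pair(a, 0))), pair(pair(a, pair(0, 0)), h(pair(a, pair(a, a))))), a), pair(pair(a, a), a)), a):
1. f(pair(f(pair(h(f(pair(0, pair(0, a)), pair(a, 0))), pair(pair(a, pair(0, 0)), h(pair(a, pair(a, a))))), a), pair(pair(a, a), a)), a)  →  f(pair(h(f(pair(0, pair(0, a)), pair(a, 0))), pair(pair(a, pair(0, 0)), h(pair(a, pair(a, a))))), a)   [R6 at ε]
2. f(pair(h(f(pair(0, pair(0, a)), pair(a, 0))), pair(pair(a, pair(0, 0)), h(pair(a, pair(a, a))))), a)  →  f(pair(h(0), pair(pair(a, pair(0, 0)), h(pair(a, pair(a, a))))), a)   [R6 at 1.1.1]
3. f(pair(h(0), pair(pair(a, pair(0, 0)), h(pair(a, pair(a, a))))), a)  →  f(pair(a, pair(pair(a, pair(0, 0)), h(pair(a, pair(a, a))))), a)   [R5 at 1.1]
4. f(pair(a, pair(pair(a, pair(0, 0)), h(pair(a, pair(a, a))))), a)  →  f(pair(a, pair(pair(a, pair(0, 0)), a)), a)   [R8 at 1.2.2]
5. f(pair(a, pair(pair(a, pair(0, 0)), a)), a)  →  a   [R6 at ε]

Reduce t₂ = pair(pair(f(pair(f(pair(pair(pair(a, 0), pair(0, 0)), pair(pair(0, 0), a)), 0), pair(pair(pair(a, a), pair(0, a)), f(pair(a, pair(a, a)), pair(0, a)))), pair(pair(a, 0), pair(0, a))), pair(0, 0)), pair(pair(pair(a, a), 0), pair(pair(0, 0), pair(0, 0)))):
1. pair(pair(f(pair(f(pair(pair(pair(a, 0), pair(0, 0)), pair(pair(0, 0), a)), 0), pair(pair(pair(a, a), pair(0, a)), f(pair(a, pair(a, a)), pair(0, a)))), pair(pair(a, 0), pair(0, a))), pair(0, 0)), pair(pair(pair(a, a), 0), pair(pair(0, 0), pair(0, 0))))  →  pair(pair(f(pair(pair(pair(a, 0), pair(0, 0)), pair(pair(pair(a, a), pair(0, a)), f(pair(a, pair(a, a)), pair(0, a)))), pair(pair(a, 0), pair(0, a))), pair(0, 0)), pair(pair(pair(a, a), 0), pair(pair(0, 0), pair(0, 0))))   [R6 at 1.1.1.1]
2. pair(pair(f(pair(pair(pair(a, 0), pair(0, 0)), pair(pair(pair(a, a), pair(0, a)), f(pair(a, pair(a, a)), pair(0, a)))), pair(pair(a, 0), pair(0, a))), pair(0, 0)), pair(pair(pair(a, a), 0), pair(pair(0, 0), pair(0, 0))))  →  pair(pair(f(pair(pair(pair(a, 0), pair(0, 0)), pair(pair(pair(a, a), pair(0, a)), a)), pair(pair(a, 0), pair(0, a))), pair(0, 0)), pair(pair(pair(a, a), 0), pair(pair(0, 0), pair(0, 0))))   [R6 at 1.1.1.2.2]
3. pair(pair(f(pair(pair(pair(a, 0), pair(0, 0)), pair(pair(pair(a, a), pair(0, a)), a)), pair(pair(a, 0), pair(0, a))), pair(0, 0)), pair(pair(pair(a, a), 0), pair(pair(0, 0), pair(0, 0))))  →  pair(pair(pair(pair(a, 0), pair(0, 0)), pair(0, 0)), pair(pair(pair(a, a), 0), pair(pair(0, 0), pair(0, 0))))   [R6 at 1.1]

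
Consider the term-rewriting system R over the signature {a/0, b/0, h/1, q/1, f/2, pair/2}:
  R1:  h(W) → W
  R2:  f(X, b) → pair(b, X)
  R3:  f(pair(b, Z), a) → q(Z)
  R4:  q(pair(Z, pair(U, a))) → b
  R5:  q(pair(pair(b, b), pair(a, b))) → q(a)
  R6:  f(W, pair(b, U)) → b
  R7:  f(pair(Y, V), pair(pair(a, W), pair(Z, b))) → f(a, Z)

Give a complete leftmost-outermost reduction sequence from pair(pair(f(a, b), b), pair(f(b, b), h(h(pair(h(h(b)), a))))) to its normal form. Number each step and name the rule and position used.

1. pair(pair(f(a, b), b), pair(f(b, b), h(h(pair(h(h(b)), a)))))  →  pair(pair(pair(b, a), b), pair(f(b, b), h(h(pair(h(h(b)), a)))))   [R2 at 1.1]
2. pair(pair(pair(b, a), b), pair(f(b, b), h(h(pair(h(h(b)), a)))))  →  pair(pair(pair(b, a), b), pair(pair(b, b), h(h(pair(h(h(b)), a)))))   [R2 at 2.1]
3. pair(pair(pair(b, a), b), pair(pair(b, b), h(h(pair(h(h(b)), a)))))  →  pair(pair(pair(b, a), b), pair(pair(b, b), h(pair(h(h(b)), a))))   [R1 at 2.2]
4. pair(pair(pair(b, a), b), pair(pair(b, b), h(pair(h(h(b)), a))))  →  pair(pair(pair(b, a), b), pair(pair(b, b), pair(h(h(b)), a)))   [R1 at 2.2]
5. pair(pair(pair(b, a), b), pair(pair(b, b), pair(h(h(b)), a)))  →  pair(pair(pair(b, a), b), pair(pair(b, b), pair(h(b), a)))   [R1 at 2.2.1]
6. pair(pair(pair(b, a), b), pair(pair(b, b), pair(h(b), a)))  →  pair(pair(pair(b, a), b), pair(pair(b, b), pair(b, a)))   [R1 at 2.2.1]

pair(pair(pair(b, a), b), pair(pair(b, b), pair(b, a)))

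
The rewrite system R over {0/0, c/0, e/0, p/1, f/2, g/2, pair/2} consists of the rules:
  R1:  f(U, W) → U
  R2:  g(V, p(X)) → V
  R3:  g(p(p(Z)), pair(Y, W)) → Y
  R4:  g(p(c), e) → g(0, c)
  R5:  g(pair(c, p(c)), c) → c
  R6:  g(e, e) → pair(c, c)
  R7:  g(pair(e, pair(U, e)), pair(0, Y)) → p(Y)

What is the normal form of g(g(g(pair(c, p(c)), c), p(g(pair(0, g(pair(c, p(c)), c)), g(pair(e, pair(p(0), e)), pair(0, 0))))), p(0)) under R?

c

1. g(g(g(pair(c, p(c)), c), p(g(pair(0, g(pair(c, p(c)), c)), g(pair(e, pair(p(0), e)), pair(0, 0))))), p(0))  →  g(g(pair(c, p(c)), c), p(g(pair(0, g(pair(c, p(c)), c)), g(pair(e, pair(p(0), e)), pair(0, 0)))))   [R2 at ε]
2. g(g(pair(c, p(c)), c), p(g(pair(0, g(pair(c, p(c)), c)), g(pair(e, pair(p(0), e)), pair(0, 0)))))  →  g(pair(c, p(c)), c)   [R2 at ε]
3. g(pair(c, p(c)), c)  →  c   [R5 at ε]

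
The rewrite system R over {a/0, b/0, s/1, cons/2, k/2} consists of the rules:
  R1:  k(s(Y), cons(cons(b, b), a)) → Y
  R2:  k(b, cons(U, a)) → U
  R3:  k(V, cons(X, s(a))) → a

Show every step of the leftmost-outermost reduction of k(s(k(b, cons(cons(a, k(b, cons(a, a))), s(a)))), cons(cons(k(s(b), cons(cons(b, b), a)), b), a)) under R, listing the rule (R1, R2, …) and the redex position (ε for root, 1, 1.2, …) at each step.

1. k(s(k(b, cons(cons(a, k(b, cons(a, a))), s(a)))), cons(cons(k(s(b), cons(cons(b, b), a)), b), a))  →  k(s(a), cons(cons(k(s(b), cons(cons(b, b), a)), b), a))   [R3 at 1.1]
2. k(s(a), cons(cons(k(s(b), cons(cons(b, b), a)), b), a))  →  k(s(a), cons(cons(b, b), a))   [R1 at 2.1.1]
3. k(s(a), cons(cons(b, b), a))  →  a   [R1 at ε]

a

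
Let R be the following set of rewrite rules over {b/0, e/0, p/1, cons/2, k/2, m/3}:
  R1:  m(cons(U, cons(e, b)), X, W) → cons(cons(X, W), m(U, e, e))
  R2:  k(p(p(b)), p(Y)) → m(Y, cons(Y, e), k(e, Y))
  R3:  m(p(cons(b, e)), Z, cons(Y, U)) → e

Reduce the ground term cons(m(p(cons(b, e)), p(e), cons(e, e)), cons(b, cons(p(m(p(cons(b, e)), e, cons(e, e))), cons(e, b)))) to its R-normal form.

cons(e, cons(b, cons(p(e), cons(e, b))))

1. cons(m(p(cons(b, e)), p(e), cons(e, e)), cons(b, cons(p(m(p(cons(b, e)), e, cons(e, e))), cons(e, b))))  →  cons(e, cons(b, cons(p(m(p(cons(b, e)), e, cons(e, e))), cons(e, b))))   [R3 at 1]
2. cons(e, cons(b, cons(p(m(p(cons(b, e)), e, cons(e, e))), cons(e, b))))  →  cons(e, cons(b, cons(p(e), cons(e, b))))   [R3 at 2.2.1.1]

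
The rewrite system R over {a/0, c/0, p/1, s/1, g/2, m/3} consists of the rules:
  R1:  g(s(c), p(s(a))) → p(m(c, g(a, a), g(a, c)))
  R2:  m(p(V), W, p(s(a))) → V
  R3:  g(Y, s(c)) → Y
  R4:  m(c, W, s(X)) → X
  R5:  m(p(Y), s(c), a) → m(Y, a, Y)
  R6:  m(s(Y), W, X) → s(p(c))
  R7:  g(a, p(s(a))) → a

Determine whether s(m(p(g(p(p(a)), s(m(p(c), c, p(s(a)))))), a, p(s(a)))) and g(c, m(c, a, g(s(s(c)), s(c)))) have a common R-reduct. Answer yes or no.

Reduce t₁ = s(m(p(g(p(p(a)), s(m(p(c), c, p(s(a)))))), a, p(s(a)))):
1. s(m(p(g(p(p(a)), s(m(p(c), c, p(s(a)))))), a, p(s(a))))  →  s(g(p(p(a)), s(m(p(c), c, p(s(a))))))   [R2 at 1]
2. s(g(p(p(a)), s(m(p(c), c, p(s(a))))))  →  s(g(p(p(a)), s(c)))   [R2 at 1.2.1]
3. s(g(p(p(a)), s(c)))  →  s(p(p(a)))   [R3 at 1]

Reduce t₂ = g(c, m(c, a, g(s(s(c)), s(c)))):
1. g(c, m(c, a, g(s(s(c)), s(c))))  →  g(c, m(c, a, s(s(c))))   [R3 at 2.3]
2. g(c, m(c, a, s(s(c))))  →  g(c, s(c))   [R4 at 2]
3. g(c, s(c))  →  c   [R3 at ε]

no — NF(t₁) = s(p(p(a))), NF(t₂) = c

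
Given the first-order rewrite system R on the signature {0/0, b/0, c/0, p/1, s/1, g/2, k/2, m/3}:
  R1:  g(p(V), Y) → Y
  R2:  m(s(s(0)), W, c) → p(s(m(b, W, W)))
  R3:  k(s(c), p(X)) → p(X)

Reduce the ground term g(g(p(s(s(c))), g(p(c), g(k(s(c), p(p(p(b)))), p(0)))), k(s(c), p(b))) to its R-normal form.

1. g(g(p(s(s(c))), g(p(c), g(k(s(c), p(p(p(b)))), p(0)))), k(s(c), p(b)))  →  g(g(p(c), g(k(s(c), p(p(p(b)))), p(0))), k(s(c), p(b)))   [R1 at 1]
2. g(g(p(c), g(k(s(c), p(p(p(b)))), p(0))), k(s(c), p(b)))  →  g(g(k(s(c), p(p(p(b)))), p(0)), k(s(c), p(b)))   [R1 at 1]
3. g(g(k(s(c), p(p(p(b)))), p(0)), k(s(c), p(b)))  →  g(g(p(p(p(b))), p(0)), k(s(c), p(b)))   [R3 at 1.1]
4. g(g(p(p(p(b))), p(0)), k(s(c), p(b)))  →  g(p(0), k(s(c), p(b)))   [R1 at 1]
5. g(p(0), k(s(c), p(b)))  →  k(s(c), p(b))   [R1 at ε]
6. k(s(c), p(b))  →  p(b)   [R3 at ε]

p(b)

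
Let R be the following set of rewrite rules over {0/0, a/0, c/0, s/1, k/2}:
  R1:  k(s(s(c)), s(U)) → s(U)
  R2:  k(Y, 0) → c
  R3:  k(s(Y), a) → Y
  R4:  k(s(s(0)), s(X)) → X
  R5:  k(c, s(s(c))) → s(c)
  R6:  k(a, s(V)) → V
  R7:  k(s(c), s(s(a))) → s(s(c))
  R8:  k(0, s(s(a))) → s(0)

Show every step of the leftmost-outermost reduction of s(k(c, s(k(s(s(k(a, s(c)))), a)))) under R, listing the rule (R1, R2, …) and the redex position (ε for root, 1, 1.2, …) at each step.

1. s(k(c, s(k(s(s(k(a, s(c)))), a))))  →  s(k(c, s(s(k(a, s(c))))))   [R3 at 1.2.1]
2. s(k(c, s(s(k(a, s(c))))))  →  s(k(c, s(s(c))))   [R6 at 1.2.1.1]
3. s(k(c, s(s(c))))  →  s(s(c))   [R5 at 1]

s(s(c))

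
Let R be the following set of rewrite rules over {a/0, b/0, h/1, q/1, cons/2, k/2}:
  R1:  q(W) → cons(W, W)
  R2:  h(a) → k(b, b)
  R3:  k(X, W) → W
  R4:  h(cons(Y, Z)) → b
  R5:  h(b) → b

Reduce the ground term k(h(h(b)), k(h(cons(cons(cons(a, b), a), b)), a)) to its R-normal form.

a

1. k(h(h(b)), k(h(cons(cons(cons(a, b), a), b)), a))  →  k(h(cons(cons(cons(a, b), a), b)), a)   [R3 at ε]
2. k(h(cons(cons(cons(a, b), a), b)), a)  →  a   [R3 at ε]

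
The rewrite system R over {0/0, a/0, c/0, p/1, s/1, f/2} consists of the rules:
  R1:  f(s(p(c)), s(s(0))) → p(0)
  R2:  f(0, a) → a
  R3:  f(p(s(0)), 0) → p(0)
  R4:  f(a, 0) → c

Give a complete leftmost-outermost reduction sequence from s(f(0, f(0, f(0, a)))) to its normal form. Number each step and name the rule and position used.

1. s(f(0, f(0, f(0, a))))  →  s(f(0, f(0, a)))   [R2 at 1.2.2]
2. s(f(0, f(0, a)))  →  s(f(0, a))   [R2 at 1.2]
3. s(f(0, a))  →  s(a)   [R2 at 1]

s(a)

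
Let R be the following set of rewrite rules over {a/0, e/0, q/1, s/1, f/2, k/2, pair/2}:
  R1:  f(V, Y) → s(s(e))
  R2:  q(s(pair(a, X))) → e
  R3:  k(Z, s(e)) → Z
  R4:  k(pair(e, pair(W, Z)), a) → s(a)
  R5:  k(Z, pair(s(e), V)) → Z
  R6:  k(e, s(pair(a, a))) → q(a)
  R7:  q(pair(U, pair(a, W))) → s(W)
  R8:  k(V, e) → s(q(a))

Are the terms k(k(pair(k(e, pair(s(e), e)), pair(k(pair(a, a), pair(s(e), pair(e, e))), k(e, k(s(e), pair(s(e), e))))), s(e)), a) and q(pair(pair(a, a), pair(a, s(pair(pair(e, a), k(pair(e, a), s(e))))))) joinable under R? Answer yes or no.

no — NF(t₁) = s(a), NF(t₂) = s(s(pair(pair(e, a), pair(e, a))))

Reduce t₁ = k(k(pair(k(e, pair(s(e), e)), pair(k(pair(a, a), pair(s(e), pair(e, e))), k(e, k(s(e), pair(s(e), e))))), s(e)), a):
1. k(k(pair(k(e, pair(s(e), e)), pair(k(pair(a, a), pair(s(e), pair(e, e))), k(e, k(s(e), pair(s(e), e))))), s(e)), a)  →  k(pair(k(e, pair(s(e), e)), pair(k(pair(a, a), pair(s(e), pair(e, e))), k(e, k(s(e), pair(s(e), e))))), a)   [R3 at 1]
2. k(pair(k(e, pair(s(e), e)), pair(k(pair(a, a), pair(s(e), pair(e, e))), k(e, k(s(e), pair(s(e), e))))), a)  →  k(pair(e, pair(k(pair(a, a), pair(s(e), pair(e, e))), k(e, k(s(e), pair(s(e), e))))), a)   [R5 at 1.1]
3. k(pair(e, pair(k(pair(a, a), pair(s(e), pair(e, e))), k(e, k(s(e), pair(s(e), e))))), a)  →  s(a)   [R4 at ε]

Reduce t₂ = q(pair(pair(a, a), pair(a, s(pair(pair(e, a), k(pair(e, a), s(e))))))):
1. q(pair(pair(a, a), pair(a, s(pair(pair(e, a), k(pair(e, a), s(e)))))))  →  s(s(pair(pair(e, a), k(pair(e, a), s(e)))))   [R7 at ε]
2. s(s(pair(pair(e, a), k(pair(e, a), s(e)))))  →  s(s(pair(pair(e, a), pair(e, a))))   [R3 at 1.1.2]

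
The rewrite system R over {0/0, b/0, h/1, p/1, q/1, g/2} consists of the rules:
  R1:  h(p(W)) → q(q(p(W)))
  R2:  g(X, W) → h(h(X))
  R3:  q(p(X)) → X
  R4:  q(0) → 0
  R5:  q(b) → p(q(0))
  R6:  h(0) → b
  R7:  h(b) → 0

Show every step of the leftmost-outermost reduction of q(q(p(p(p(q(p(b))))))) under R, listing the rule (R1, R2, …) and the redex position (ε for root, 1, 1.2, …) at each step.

p(b)

1. q(q(p(p(p(q(p(b)))))))  →  q(p(p(q(p(b)))))   [R3 at 1]
2. q(p(p(q(p(b)))))  →  p(q(p(b)))   [R3 at ε]
3. p(q(p(b)))  →  p(b)   [R3 at 1]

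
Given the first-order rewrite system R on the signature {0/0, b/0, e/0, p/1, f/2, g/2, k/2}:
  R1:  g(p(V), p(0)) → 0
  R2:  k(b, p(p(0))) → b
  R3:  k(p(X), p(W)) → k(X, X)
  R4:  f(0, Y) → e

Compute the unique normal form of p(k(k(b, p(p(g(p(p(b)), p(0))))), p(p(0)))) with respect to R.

p(b)

1. p(k(k(b, p(p(g(p(p(b)), p(0))))), p(p(0))))  →  p(k(k(b, p(p(0))), p(p(0))))   [R1 at 1.1.2.1.1]
2. p(k(k(b, p(p(0))), p(p(0))))  →  p(k(b, p(p(0))))   [R2 at 1.1]
3. p(k(b, p(p(0))))  →  p(b)   [R2 at 1]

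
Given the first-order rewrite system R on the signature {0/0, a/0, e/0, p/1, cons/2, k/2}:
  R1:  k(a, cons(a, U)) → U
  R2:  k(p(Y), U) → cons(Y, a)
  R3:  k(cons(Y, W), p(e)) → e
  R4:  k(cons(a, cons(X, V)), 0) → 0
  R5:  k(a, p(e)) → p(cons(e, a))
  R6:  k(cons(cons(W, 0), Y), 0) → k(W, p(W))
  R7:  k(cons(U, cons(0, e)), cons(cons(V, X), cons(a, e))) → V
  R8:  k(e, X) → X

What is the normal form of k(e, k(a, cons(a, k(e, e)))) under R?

e

1. k(e, k(a, cons(a, k(e, e))))  →  k(a, cons(a, k(e, e)))   [R8 at ε]
2. k(a, cons(a, k(e, e)))  →  k(e, e)   [R1 at ε]
3. k(e, e)  →  e   [R8 at ε]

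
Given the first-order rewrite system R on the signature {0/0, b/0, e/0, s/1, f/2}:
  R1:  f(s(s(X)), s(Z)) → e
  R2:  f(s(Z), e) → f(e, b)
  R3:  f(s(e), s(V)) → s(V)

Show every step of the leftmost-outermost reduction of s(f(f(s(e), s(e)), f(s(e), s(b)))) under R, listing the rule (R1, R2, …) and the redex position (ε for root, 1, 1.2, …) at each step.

s(s(b))

1. s(f(f(s(e), s(e)), f(s(e), s(b))))  →  s(f(s(e), f(s(e), s(b))))   [R3 at 1.1]
2. s(f(s(e), f(s(e), s(b))))  →  s(f(s(e), s(b)))   [R3 at 1.2]
3. s(f(s(e), s(b)))  →  s(s(b))   [R3 at 1]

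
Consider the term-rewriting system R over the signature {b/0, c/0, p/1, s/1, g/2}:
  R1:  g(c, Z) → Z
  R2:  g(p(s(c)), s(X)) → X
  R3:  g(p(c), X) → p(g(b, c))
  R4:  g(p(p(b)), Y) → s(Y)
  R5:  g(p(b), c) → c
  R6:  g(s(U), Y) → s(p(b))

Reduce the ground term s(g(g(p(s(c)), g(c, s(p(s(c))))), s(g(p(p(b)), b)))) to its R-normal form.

1. s(g(g(p(s(c)), g(c, s(p(s(c))))), s(g(p(p(b)), b))))  →  s(g(g(p(s(c)), s(p(s(c)))), s(g(p(p(b)), b))))   [R1 at 1.1.2]
2. s(g(g(p(s(c)), s(p(s(c)))), s(g(p(p(b)), b))))  →  s(g(p(s(c)), s(g(p(p(b)), b))))   [R2 at 1.1]
3. s(g(p(s(c)), s(g(p(p(b)), b))))  →  s(g(p(p(b)), b))   [R2 at 1]
4. s(g(p(p(b)), b))  →  s(s(b))   [R4 at 1]

s(s(b))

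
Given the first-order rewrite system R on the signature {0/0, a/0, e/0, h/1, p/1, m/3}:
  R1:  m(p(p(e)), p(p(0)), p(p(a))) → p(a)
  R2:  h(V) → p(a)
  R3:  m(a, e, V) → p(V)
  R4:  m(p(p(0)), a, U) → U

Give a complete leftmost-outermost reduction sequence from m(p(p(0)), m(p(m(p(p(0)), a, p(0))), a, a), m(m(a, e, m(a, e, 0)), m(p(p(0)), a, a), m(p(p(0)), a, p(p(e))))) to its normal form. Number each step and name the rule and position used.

1. m(p(p(0)), m(p(m(p(p(0)), a, p(0))), a, a), m(m(a, e, m(a, e, 0)), m(p(p(0)), a, a), m(p(p(0)), a, p(p(e)))))  →  m(p(p(0)), m(p(p(0)), a, a), m(m(a, e, m(a, e, 0)), m(p(p(0)), a, a), m(p(p(0)), a, p(p(e)))))   [R4 at 2.1.1]
2. m(p(p(0)), m(p(p(0)), a, a), m(m(a, e, m(a, e, 0)), m(p(p(0)), a, a), m(p(p(0)), a, p(p(e)))))  →  m(p(p(0)), a, m(m(a, e, m(a, e, 0)), m(p(p(0)), a, a), m(p(p(0)), a, p(p(e)))))   [R4 at 2]
3. m(p(p(0)), a, m(m(a, e, m(a, e, 0)), m(p(p(0)), a, a), m(p(p(0)), a, p(p(e)))))  →  m(m(a, e, m(a, e, 0)), m(p(p(0)), a, a), m(p(p(0)), a, p(p(e))))   [R4 at ε]
4. m(m(a, e, m(a, e, 0)), m(p(p(0)), a, a), m(p(p(0)), a, p(p(e))))  →  m(p(m(a, e, 0)), m(p(p(0)), a, a), m(p(p(0)), a, p(p(e))))   [R3 at 1]
5. m(p(m(a, e, 0)), m(p(p(0)), a, a), m(p(p(0)), a, p(p(e))))  →  m(p(p(0)), m(p(p(0)), a, a), m(p(p(0)), a, p(p(e))))   [R3 at 1.1]
6. m(p(p(0)), m(p(p(0)), a, a), m(p(p(0)), a, p(p(e))))  →  m(p(p(0)), a, m(p(p(0)), a, p(p(e))))   [R4 at 2]
7. m(p(p(0)), a, m(p(p(0)), a, p(p(e))))  →  m(p(p(0)), a, p(p(e)))   [R4 at ε]
8. m(p(p(0)), a, p(p(e)))  →  p(p(e))   [R4 at ε]

p(p(e))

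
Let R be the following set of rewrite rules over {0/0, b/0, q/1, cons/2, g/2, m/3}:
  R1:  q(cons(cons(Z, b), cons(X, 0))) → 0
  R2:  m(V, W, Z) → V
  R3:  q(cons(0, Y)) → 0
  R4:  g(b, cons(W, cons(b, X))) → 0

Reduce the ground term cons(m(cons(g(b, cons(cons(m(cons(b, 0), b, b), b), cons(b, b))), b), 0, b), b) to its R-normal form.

1. cons(m(cons(g(b, cons(cons(m(cons(b, 0), b, b), b), cons(b, b))), b), 0, b), b)  →  cons(cons(g(b, cons(cons(m(cons(b, 0), b, b), b), cons(b, b))), b), b)   [R2 at 1]
2. cons(cons(g(b, cons(cons(m(cons(b, 0), b, b), b), cons(b, b))), b), b)  →  cons(cons(0, b), b)   [R4 at 1.1]

cons(cons(0, b), b)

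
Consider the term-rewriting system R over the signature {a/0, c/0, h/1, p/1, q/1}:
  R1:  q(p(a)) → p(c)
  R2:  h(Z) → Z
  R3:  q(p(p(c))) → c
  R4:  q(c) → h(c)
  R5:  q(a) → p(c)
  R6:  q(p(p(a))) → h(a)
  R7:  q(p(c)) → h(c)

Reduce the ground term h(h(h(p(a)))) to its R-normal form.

p(a)

1. h(h(h(p(a))))  →  h(h(p(a)))   [R2 at ε]
2. h(h(p(a)))  →  h(p(a))   [R2 at ε]
3. h(p(a))  →  p(a)   [R2 at ε]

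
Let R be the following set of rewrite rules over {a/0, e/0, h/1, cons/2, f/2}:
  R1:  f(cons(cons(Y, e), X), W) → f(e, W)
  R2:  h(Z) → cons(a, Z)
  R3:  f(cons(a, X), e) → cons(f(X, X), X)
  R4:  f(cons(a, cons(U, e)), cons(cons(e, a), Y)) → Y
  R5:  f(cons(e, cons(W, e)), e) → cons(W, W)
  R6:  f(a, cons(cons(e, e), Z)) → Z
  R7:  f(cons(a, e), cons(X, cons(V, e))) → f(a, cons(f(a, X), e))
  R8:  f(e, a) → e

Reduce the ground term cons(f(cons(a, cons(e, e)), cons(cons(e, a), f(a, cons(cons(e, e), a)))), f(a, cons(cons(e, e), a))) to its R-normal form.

cons(a, a)

1. cons(f(cons(a, cons(e, e)), cons(cons(e, a), f(a, cons(cons(e, e), a)))), f(a, cons(cons(e, e), a)))  →  cons(f(a, cons(cons(e, e), a)), f(a, cons(cons(e, e), a)))   [R4 at 1]
2. cons(f(a, cons(cons(e, e), a)), f(a, cons(cons(e, e), a)))  →  cons(a, f(a, cons(cons(e, e), a)))   [R6 at 1]
3. cons(a, f(a, cons(cons(e, e), a)))  →  cons(a, a)   [R6 at 2]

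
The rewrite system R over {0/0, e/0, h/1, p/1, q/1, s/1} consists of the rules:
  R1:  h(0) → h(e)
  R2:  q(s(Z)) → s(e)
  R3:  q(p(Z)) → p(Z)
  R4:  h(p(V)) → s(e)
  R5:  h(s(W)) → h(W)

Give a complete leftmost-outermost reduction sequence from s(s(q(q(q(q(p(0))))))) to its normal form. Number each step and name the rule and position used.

s(s(p(0)))

1. s(s(q(q(q(q(p(0)))))))  →  s(s(q(q(q(p(0))))))   [R3 at 1.1.1.1.1]
2. s(s(q(q(q(p(0))))))  →  s(s(q(q(p(0)))))   [R3 at 1.1.1.1]
3. s(s(q(q(p(0)))))  →  s(s(q(p(0))))   [R3 at 1.1.1]
4. s(s(q(p(0))))  →  s(s(p(0)))   [R3 at 1.1]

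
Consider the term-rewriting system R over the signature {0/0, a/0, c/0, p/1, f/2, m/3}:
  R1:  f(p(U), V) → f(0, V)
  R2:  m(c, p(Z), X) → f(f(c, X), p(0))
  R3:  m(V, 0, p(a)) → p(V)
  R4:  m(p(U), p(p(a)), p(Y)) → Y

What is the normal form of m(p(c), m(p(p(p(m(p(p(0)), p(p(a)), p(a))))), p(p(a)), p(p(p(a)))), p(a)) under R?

a

1. m(p(c), m(p(p(p(m(p(p(0)), p(p(a)), p(a))))), p(p(a)), p(p(p(a)))), p(a))  →  m(p(c), p(p(a)), p(a))   [R4 at 2]
2. m(p(c), p(p(a)), p(a))  →  a   [R4 at ε]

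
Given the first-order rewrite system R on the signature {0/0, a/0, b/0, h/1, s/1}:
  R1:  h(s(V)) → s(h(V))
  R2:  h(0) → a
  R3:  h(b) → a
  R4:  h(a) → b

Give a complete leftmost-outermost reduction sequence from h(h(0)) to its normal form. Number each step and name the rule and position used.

b

1. h(h(0))  →  h(a)   [R2 at 1]
2. h(a)  →  b   [R4 at ε]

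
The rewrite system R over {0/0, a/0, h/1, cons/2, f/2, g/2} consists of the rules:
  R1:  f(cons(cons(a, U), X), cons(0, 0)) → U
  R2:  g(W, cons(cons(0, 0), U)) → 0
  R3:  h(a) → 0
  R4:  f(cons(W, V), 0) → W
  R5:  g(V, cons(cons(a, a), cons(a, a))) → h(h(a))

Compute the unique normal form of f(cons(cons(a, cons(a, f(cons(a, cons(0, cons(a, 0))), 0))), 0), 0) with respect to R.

cons(a, cons(a, a))

1. f(cons(cons(a, cons(a, f(cons(a, cons(0, cons(a, 0))), 0))), 0), 0)  →  cons(a, cons(a, f(cons(a, cons(0, cons(a, 0))), 0)))   [R4 at ε]
2. cons(a, cons(a, f(cons(a, cons(0, cons(a, 0))), 0)))  →  cons(a, cons(a, a))   [R4 at 2.2]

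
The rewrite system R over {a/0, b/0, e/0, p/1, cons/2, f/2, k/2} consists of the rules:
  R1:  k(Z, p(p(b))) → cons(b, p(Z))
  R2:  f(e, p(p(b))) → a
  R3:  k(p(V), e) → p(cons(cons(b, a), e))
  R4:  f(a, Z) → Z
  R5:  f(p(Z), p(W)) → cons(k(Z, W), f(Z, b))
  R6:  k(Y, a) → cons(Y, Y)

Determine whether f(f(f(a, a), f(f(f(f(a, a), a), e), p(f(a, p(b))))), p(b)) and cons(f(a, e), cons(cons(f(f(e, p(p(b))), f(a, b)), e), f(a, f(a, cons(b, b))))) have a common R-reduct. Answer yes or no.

no — NF(t₁) = p(b), NF(t₂) = cons(e, cons(cons(b, e), cons(b, b)))

Reduce t₁ = f(f(f(a, a), f(f(f(f(a, a), a), e), p(f(a, p(b))))), p(b)):
1. f(f(f(a, a), f(f(f(f(a, a), a), e), p(f(a, p(b))))), p(b))  →  f(f(a, f(f(f(f(a, a), a), e), p(f(a, p(b))))), p(b))   [R4 at 1.1]
2. f(f(a, f(f(f(f(a, a), a), e), p(f(a, p(b))))), p(b))  →  f(f(f(f(f(a, a), a), e), p(f(a, p(b)))), p(b))   [R4 at 1]
3. f(f(f(f(f(a, a), a), e), p(f(a, p(b)))), p(b))  →  f(f(f(f(a, a), e), p(f(a, p(b)))), p(b))   [R4 at 1.1.1.1]
4. f(f(f(f(a, a), e), p(f(a, p(b)))), p(b))  →  f(f(f(a, e), p(f(a, p(b)))), p(b))   [R4 at 1.1.1]
5. f(f(f(a, e), p(f(a, p(b)))), p(b))  →  f(f(e, p(f(a, p(b)))), p(b))   [R4 at 1.1]
6. f(f(e, p(f(a, p(b)))), p(b))  →  f(f(e, p(p(b))), p(b))   [R4 at 1.2.1]
7. f(f(e, p(p(b))), p(b))  →  f(a, p(b))   [R2 at 1]
8. f(a, p(b))  →  p(b)   [R4 at ε]

Reduce t₂ = cons(f(a, e), cons(cons(f(f(e, p(p(b))), f(a, b)), e), f(a, f(a, cons(b, b))))):
1. cons(f(a, e), cons(cons(f(f(e, p(p(b))), f(a, b)), e), f(a, f(a, cons(b, b)))))  →  cons(e, cons(cons(f(f(e, p(p(b))), f(a, b)), e), f(a, f(a, cons(b, b)))))   [R4 at 1]
2. cons(e, cons(cons(f(f(e, p(p(b))), f(a, b)), e), f(a, f(a, cons(b, b)))))  →  cons(e, cons(cons(f(a, f(a, b)), e), f(a, f(a, cons(b, b)))))   [R2 at 2.1.1.1]
3. cons(e, cons(cons(f(a, f(a, b)), e), f(a, f(a, cons(b, b)))))  →  cons(e, cons(cons(f(a, b), e), f(a, f(a, cons(b, b)))))   [R4 at 2.1.1]
4. cons(e, cons(cons(f(a, b), e), f(a, f(a, cons(b, b)))))  →  cons(e, cons(cons(b, e), f(a, f(a, cons(b, b)))))   [R4 at 2.1.1]
5. cons(e, cons(cons(b, e), f(a, f(a, cons(b, b)))))  →  cons(e, cons(cons(b, e), f(a, cons(b, b))))   [R4 at 2.2]
6. cons(e, cons(cons(b, e), f(a, cons(b, b))))  →  cons(e, cons(cons(b, e), cons(b, b)))   [R4 at 2.2]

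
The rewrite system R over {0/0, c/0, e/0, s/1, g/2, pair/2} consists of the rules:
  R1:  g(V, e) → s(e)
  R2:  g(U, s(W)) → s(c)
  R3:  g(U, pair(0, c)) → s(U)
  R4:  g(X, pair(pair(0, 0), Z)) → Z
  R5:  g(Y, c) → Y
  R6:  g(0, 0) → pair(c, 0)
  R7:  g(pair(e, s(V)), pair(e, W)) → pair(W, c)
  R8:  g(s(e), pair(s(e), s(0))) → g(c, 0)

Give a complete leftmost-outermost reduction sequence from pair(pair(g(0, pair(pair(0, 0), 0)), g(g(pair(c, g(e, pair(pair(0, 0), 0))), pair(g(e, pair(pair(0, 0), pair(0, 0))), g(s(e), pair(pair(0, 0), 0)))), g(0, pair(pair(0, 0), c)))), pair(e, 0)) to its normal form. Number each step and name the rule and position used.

1. pair(pair(g(0, pair(pair(0, 0), 0)), g(g(pair(c, g(e, pair(pair(0, 0), 0))), pair(g(e, pair(pair(0, 0), pair(0, 0))), g(s(e), pair(pair(0, 0), 0)))), g(0, pair(pair(0, 0), c)))), pair(e, 0))  →  pair(pair(0, g(g(pair(c, g(e, pair(pair(0, 0), 0))), pair(g(e, pair(pair(0, 0), pair(0, 0))), g(s(e), pair(pair(0, 0), 0)))), g(0, pair(pair(0, 0), c)))), pair(e, 0))   [R4 at 1.1]
2. pair(pair(0, g(g(pair(c, g(e, pair(pair(0, 0), 0))), pair(g(e, pair(pair(0, 0), pair(0, 0))), g(s(e), pair(pair(0, 0), 0)))), g(0, pair(pair(0, 0), c)))), pair(e, 0))  →  pair(pair(0, g(g(pair(c, 0), pair(g(e, pair(pair(0, 0), pair(0, 0))), g(s(e), pair(pair(0, 0), 0)))), g(0, pair(pair(0, 0), c)))), pair(e, 0))   [R4 at 1.2.1.1.2]
3. pair(pair(0, g(g(pair(c, 0), pair(g(e, pair(pair(0, 0), pair(0, 0))), g(s(e), pair(pair(0, 0), 0)))), g(0, pair(pair(0, 0), c)))), pair(e, 0))  →  pair(pair(0, g(g(pair(c, 0), pair(pair(0, 0), g(s(e), pair(pair(0, 0), 0)))), g(0, pair(pair(0, 0), c)))), pair(e, 0))   [R4 at 1.2.1.2.1]
4. pair(pair(0, g(g(pair(c, 0), pair(pair(0, 0), g(s(e), pair(pair(0, 0), 0)))), g(0, pair(pair(0, 0), c)))), pair(e, 0))  →  pair(pair(0, g(g(s(e), pair(pair(0, 0), 0)), g(0, pair(pair(0, 0), c)))), pair(e, 0))   [R4 at 1.2.1]
5. pair(pair(0, g(g(s(e), pair(pair(0, 0), 0)), g(0, pair(pair(0, 0), c)))), pair(e, 0))  →  pair(pair(0, g(0, g(0, pair(pair(0, 0), c)))), pair(e, 0))   [R4 at 1.2.1]
6. pair(pair(0, g(0, g(0, pair(pair(0, 0), c)))), pair(e, 0))  →  pair(pair(0, g(0, c)), pair(e, 0))   [R4 at 1.2.2]
7. pair(pair(0, g(0, c)), pair(e, 0))  →  pair(pair(0, 0), pair(e, 0))   [R5 at 1.2]

pair(pair(0, 0), pair(e, 0))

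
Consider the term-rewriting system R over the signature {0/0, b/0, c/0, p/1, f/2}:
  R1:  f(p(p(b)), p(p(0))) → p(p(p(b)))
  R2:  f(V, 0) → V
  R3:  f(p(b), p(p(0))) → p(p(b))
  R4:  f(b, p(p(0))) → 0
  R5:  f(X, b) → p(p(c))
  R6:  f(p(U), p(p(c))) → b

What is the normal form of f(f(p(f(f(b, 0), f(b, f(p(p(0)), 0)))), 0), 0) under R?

p(b)

1. f(f(p(f(f(b, 0), f(b, f(p(p(0)), 0)))), 0), 0)  →  f(p(f(f(b, 0), f(b, f(p(p(0)), 0)))), 0)   [R2 at ε]
2. f(p(f(f(b, 0), f(b, f(p(p(0)), 0)))), 0)  →  p(f(f(b, 0), f(b, f(p(p(0)), 0))))   [R2 at ε]
3. p(f(f(b, 0), f(b, f(p(p(0)), 0))))  →  p(f(b, f(b, f(p(p(0)), 0))))   [R2 at 1.1]
4. p(f(b, f(b, f(p(p(0)), 0))))  →  p(f(b, f(b, p(p(0)))))   [R2 at 1.2.2]
5. p(f(b, f(b, p(p(0)))))  →  p(f(b, 0))   [R4 at 1.2]
6. p(f(b, 0))  →  p(b)   [R2 at 1]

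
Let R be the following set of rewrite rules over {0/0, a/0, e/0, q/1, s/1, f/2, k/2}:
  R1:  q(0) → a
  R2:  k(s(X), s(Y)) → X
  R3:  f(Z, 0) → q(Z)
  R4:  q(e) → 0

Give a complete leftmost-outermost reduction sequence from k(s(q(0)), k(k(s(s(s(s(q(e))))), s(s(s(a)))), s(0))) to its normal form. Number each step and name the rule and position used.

a

1. k(s(q(0)), k(k(s(s(s(s(q(e))))), s(s(s(a)))), s(0)))  →  k(s(a), k(k(s(s(s(s(q(e))))), s(s(s(a)))), s(0)))   [R1 at 1.1]
2. k(s(a), k(k(s(s(s(s(q(e))))), s(s(s(a)))), s(0)))  →  k(s(a), k(s(s(s(q(e)))), s(0)))   [R2 at 2.1]
3. k(s(a), k(s(s(s(q(e)))), s(0)))  →  k(s(a), s(s(q(e))))   [R2 at 2]
4. k(s(a), s(s(q(e))))  →  a   [R2 at ε]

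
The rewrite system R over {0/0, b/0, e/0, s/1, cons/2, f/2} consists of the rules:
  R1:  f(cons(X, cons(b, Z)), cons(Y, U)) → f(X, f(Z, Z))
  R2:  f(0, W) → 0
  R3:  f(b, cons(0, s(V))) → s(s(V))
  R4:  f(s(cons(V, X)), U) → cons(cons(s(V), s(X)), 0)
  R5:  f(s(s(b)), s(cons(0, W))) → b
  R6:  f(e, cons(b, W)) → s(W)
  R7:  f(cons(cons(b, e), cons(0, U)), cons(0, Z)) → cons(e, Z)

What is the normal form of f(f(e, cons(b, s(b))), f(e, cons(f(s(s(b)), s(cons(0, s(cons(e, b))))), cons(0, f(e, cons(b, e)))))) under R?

b

1. f(f(e, cons(b, s(b))), f(e, cons(f(s(s(b)), s(cons(0, s(cons(e, b))))), cons(0, f(e, cons(b, e))))))  →  f(s(s(b)), f(e, cons(f(s(s(b)), s(cons(0, s(cons(e, b))))), cons(0, f(e, cons(b, e))))))   [R6 at 1]
2. f(s(s(b)), f(e, cons(f(s(s(b)), s(cons(0, s(cons(e, b))))), cons(0, f(e, cons(b, e))))))  →  f(s(s(b)), f(e, cons(b, cons(0, f(e, cons(b, e))))))   [R5 at 2.2.1]
3. f(s(s(b)), f(e, cons(b, cons(0, f(e, cons(b, e))))))  →  f(s(s(b)), s(cons(0, f(e, cons(b, e)))))   [R6 at 2]
4. f(s(s(b)), s(cons(0, f(e, cons(b, e)))))  →  b   [R5 at ε]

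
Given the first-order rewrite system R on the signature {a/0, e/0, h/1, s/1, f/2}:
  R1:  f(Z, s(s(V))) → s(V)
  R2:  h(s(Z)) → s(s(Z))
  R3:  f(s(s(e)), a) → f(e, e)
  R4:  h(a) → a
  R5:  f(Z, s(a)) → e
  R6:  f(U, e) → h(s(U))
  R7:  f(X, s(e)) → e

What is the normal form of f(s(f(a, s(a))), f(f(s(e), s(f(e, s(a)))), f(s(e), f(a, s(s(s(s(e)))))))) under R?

1. f(s(f(a, s(a))), f(f(s(e), s(f(e, s(a)))), f(s(e), f(a, s(s(s(s(e))))))))  →  f(s(e), f(f(s(e), s(f(e, s(a)))), f(s(e), f(a, s(s(s(s(e))))))))   [R5 at 1.1]
2. f(s(e), f(f(s(e), s(f(e, s(a)))), f(s(e), f(a, s(s(s(s(e))))))))  →  f(s(e), f(f(s(e), s(e)), f(s(e), f(a, s(s(s(s(e))))))))   [R5 at 2.1.2.1]
3. f(s(e), f(f(s(e), s(e)), f(s(e), f(a, s(s(s(s(e))))))))  →  f(s(e), f(e, f(s(e), f(a, s(s(s(s(e))))))))   [R7 at 2.1]
4. f(s(e), f(e, f(s(e), f(a, s(s(s(s(e))))))))  →  f(s(e), f(e, f(s(e), s(s(s(e))))))   [R1 at 2.2.2]
5. f(s(e), f(e, f(s(e), s(s(s(e))))))  →  f(s(e), f(e, s(s(e))))   [R1 at 2.2]
6. f(s(e), f(e, s(s(e))))  →  f(s(e), s(e))   [R1 at 2]
7. f(s(e), s(e))  →  e   [R7 at ε]

e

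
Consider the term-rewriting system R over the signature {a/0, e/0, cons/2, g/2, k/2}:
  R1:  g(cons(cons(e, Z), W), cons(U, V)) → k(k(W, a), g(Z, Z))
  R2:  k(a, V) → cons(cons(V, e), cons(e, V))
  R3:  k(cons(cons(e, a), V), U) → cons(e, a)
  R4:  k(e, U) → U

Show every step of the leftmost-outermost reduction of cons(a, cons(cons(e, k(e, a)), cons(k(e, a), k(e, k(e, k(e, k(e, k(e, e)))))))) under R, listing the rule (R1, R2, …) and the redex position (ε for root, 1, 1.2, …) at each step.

1. cons(a, cons(cons(e, k(e, a)), cons(k(e, a), k(e, k(e, k(e, k(e, k(e, e))))))))  →  cons(a, cons(cons(e, a), cons(k(e, a), k(e, k(e, k(e, k(e, k(e, e))))))))   [R4 at 2.1.2]
2. cons(a, cons(cons(e, a), cons(k(e, a), k(e, k(e, k(e, k(e, k(e, e))))))))  →  cons(a, cons(cons(e, a), cons(a, k(e, k(e, k(e, k(e, k(e, e))))))))   [R4 at 2.2.1]
3. cons(a, cons(cons(e, a), cons(a, k(e, k(e, k(e, k(e, k(e, e))))))))  →  cons(a, cons(cons(e, a), cons(a, k(e, k(e, k(e, k(e, e)))))))   [R4 at 2.2.2]
4. cons(a, cons(cons(e, a), cons(a, k(e, k(e, k(e, k(e, e)))))))  →  cons(a, cons(cons(e, a), cons(a, k(e, k(e, k(e, e))))))   [R4 at 2.2.2]
5. cons(a, cons(cons(e, a), cons(a, k(e, k(e, k(e, e))))))  →  cons(a, cons(cons(e, a), cons(a, k(e, k(e, e)))))   [R4 at 2.2.2]
6. cons(a, cons(cons(e, a), cons(a, k(e, k(e, e)))))  →  cons(a, cons(cons(e, a), cons(a, k(e, e))))   [R4 at 2.2.2]
7. cons(a, cons(cons(e, a), cons(a, k(e, e))))  →  cons(a, cons(cons(e, a), cons(a, e)))   [R4 at 2.2.2]

cons(a, cons(cons(e, a), cons(a, e)))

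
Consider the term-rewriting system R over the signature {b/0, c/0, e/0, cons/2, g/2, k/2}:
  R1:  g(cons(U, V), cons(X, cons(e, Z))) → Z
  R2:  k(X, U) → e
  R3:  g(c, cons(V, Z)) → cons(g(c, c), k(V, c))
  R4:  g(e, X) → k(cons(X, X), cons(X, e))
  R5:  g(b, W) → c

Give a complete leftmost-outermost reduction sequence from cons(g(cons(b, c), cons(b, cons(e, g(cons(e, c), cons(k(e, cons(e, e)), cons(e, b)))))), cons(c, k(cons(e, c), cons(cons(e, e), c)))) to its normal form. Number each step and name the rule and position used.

cons(b, cons(c, e))

1. cons(g(cons(b, c), cons(b, cons(e, g(cons(e, c), cons(k(e, cons(e, e)), cons(e, b)))))), cons(c, k(cons(e, c), cons(cons(e, e), c))))  →  cons(g(cons(e, c), cons(k(e, cons(e, e)), cons(e, b))), cons(c, k(cons(e, c), cons(cons(e, e), c))))   [R1 at 1]
2. cons(g(cons(e, c), cons(k(e, cons(e, e)), cons(e, b))), cons(c, k(cons(e, c), cons(cons(e, e), c))))  →  cons(b, cons(c, k(cons(e, c), cons(cons(e, e), c))))   [R1 at 1]
3. cons(b, cons(c, k(cons(e, c), cons(cons(e, e), c))))  →  cons(b, cons(c, e))   [R2 at 2.2]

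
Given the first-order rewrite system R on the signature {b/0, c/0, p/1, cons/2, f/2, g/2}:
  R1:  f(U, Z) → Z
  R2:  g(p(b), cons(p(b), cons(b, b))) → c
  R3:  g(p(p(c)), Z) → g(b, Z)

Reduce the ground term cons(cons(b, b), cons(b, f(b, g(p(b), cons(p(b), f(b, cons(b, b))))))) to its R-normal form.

cons(cons(b, b), cons(b, c))

1. cons(cons(b, b), cons(b, f(b, g(p(b), cons(p(b), f(b, cons(b, b)))))))  →  cons(cons(b, b), cons(b, g(p(b), cons(p(b), f(b, cons(b, b))))))   [R1 at 2.2]
2. cons(cons(b, b), cons(b, g(p(b), cons(p(b), f(b, cons(b, b))))))  →  cons(cons(b, b), cons(b, g(p(b), cons(p(b), cons(b, b)))))   [R1 at 2.2.2.2]
3. cons(cons(b, b), cons(b, g(p(b), cons(p(b), cons(b, b)))))  →  cons(cons(b, b), cons(b, c))   [R2 at 2.2]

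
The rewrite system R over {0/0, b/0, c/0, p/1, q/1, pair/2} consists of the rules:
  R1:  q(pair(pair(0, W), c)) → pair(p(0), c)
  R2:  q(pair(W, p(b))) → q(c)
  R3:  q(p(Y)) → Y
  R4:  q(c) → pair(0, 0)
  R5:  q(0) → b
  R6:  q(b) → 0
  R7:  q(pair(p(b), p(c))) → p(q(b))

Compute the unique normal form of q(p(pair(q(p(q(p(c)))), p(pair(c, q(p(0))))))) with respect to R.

pair(c, p(pair(c, 0)))

1. q(p(pair(q(p(q(p(c)))), p(pair(c, q(p(0)))))))  →  pair(q(p(q(p(c)))), p(pair(c, q(p(0)))))   [R3 at ε]
2. pair(q(p(q(p(c)))), p(pair(c, q(p(0)))))  →  pair(q(p(c)), p(pair(c, q(p(0)))))   [R3 at 1]
3. pair(q(p(c)), p(pair(c, q(p(0)))))  →  pair(c, p(pair(c, q(p(0)))))   [R3 at 1]
4. pair(c, p(pair(c, q(p(0)))))  →  pair(c, p(pair(c, 0)))   [R3 at 2.1.2]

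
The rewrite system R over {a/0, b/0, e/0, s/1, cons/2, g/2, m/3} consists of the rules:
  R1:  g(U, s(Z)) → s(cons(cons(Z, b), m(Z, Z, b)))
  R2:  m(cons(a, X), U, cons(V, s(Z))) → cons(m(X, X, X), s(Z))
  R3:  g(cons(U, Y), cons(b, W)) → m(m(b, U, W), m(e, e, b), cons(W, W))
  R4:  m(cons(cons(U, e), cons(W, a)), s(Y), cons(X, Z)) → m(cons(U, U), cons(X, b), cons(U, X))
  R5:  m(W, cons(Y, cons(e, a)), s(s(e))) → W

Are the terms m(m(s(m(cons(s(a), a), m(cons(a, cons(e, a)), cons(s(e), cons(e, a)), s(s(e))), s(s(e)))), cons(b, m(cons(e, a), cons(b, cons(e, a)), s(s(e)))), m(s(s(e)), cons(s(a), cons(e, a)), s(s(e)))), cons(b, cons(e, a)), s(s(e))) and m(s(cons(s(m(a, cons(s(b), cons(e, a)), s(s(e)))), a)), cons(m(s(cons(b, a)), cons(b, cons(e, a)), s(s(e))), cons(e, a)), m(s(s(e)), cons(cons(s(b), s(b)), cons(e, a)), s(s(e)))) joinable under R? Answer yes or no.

yes — NF(t₁) = s(cons(s(a), a)), NF(t₂) = s(cons(s(a), a))

Reduce t₁ = m(m(s(m(cons(s(a), a), m(cons(a, cons(e, a)), cons(s(e), cons(e, a)), s(s(e))), s(s(e)))), cons(b, m(cons(e, a), cons(b, cons(e, a)), s(s(e)))), m(s(s(e)), cons(s(a), cons(e, a)), s(s(e)))), cons(b, cons(e, a)), s(s(e))):
1. m(m(s(m(cons(s(a), a), m(cons(a, cons(e, a)), cons(s(e), cons(e, a)), s(s(e))), s(s(e)))), cons(b, m(cons(e, a), cons(b, cons(e, a)), s(s(e)))), m(s(s(e)), cons(s(a), cons(e, a)), s(s(e)))), cons(b, cons(e, a)), s(s(e)))  →  m(s(m(cons(s(a), a), m(cons(a, cons(e, a)), cons(s(e), cons(e, a)), s(s(e))), s(s(e)))), cons(b, m(cons(e, a), cons(b, cons(e, a)), s(s(e)))), m(s(s(e)), cons(s(a), cons(e, a)), s(s(e))))   [R5 at ε]
2. m(s(m(cons(s(a), a), m(cons(a, cons(e, a)), cons(s(e), cons(e, a)), s(s(e))), s(s(e)))), cons(b, m(cons(e, a), cons(b, cons(e, a)), s(s(e)))), m(s(s(e)), cons(s(a), cons(e, a)), s(s(e))))  →  m(s(m(cons(s(a), a), cons(a, cons(e, a)), s(s(e)))), cons(b, m(cons(e, a), cons(b, cons(e, a)), s(s(e)))), m(s(s(e)), cons(s(a), cons(e, a)), s(s(e))))   [R5 at 1.1.2]
3. m(s(m(cons(s(a), a), cons(a, cons(e, a)), s(s(e)))), cons(b, m(cons(e, a), cons(b, cons(e, a)), s(s(e)))), m(s(s(e)), cons(s(a), cons(e, a)), s(s(e))))  →  m(s(cons(s(a), a)), cons(b, m(cons(e, a), cons(b, cons(e, a)), s(s(e)))), m(s(s(e)), cons(s(a), cons(e, a)), s(s(e))))   [R5 at 1.1]
4. m(s(cons(s(a), a)), cons(b, m(cons(e, a), cons(b, cons(e, a)), s(s(e)))), m(s(s(e)), cons(s(a), cons(e, a)), s(s(e))))  →  m(s(cons(s(a), a)), cons(b, cons(e, a)), m(s(s(e)), cons(s(a), cons(e, a)), s(s(e))))   [R5 at 2.2]
5. m(s(cons(s(a), a)), cons(b, cons(e, a)), m(s(s(e)), cons(s(a), cons(e, a)), s(s(e))))  →  m(s(cons(s(a), a)), cons(b, cons(e, a)), s(s(e)))   [R5 at 3]
6. m(s(cons(s(a), a)), cons(b, cons(e, a)), s(s(e)))  →  s(cons(s(a), a))   [R5 at ε]

Reduce t₂ = m(s(cons(s(m(a, cons(s(b), cons(e, a)), s(s(e)))), a)), cons(m(s(cons(b, a)), cons(b, cons(e, a)), s(s(e))), cons(e, a)), m(s(s(e)), cons(cons(s(b), s(b)), cons(e, a)), s(s(e)))):
1. m(s(cons(s(m(a, cons(s(b), cons(e, a)), s(s(e)))), a)), cons(m(s(cons(b, a)), cons(b, cons(e, a)), s(s(e))), cons(e, a)), m(s(s(e)), cons(cons(s(b), s(b)), cons(e, a)), s(s(e))))  →  m(s(cons(s(a), a)), cons(m(s(cons(b, a)), cons(b, cons(e, a)), s(s(e))), cons(e, a)), m(s(s(e)), cons(cons(s(b), s(b)), cons(e, a)), s(s(e))))   [R5 at 1.1.1.1]
2. m(s(cons(s(a), a)), cons(m(s(cons(b, a)), cons(b, cons(e, a)), s(s(e))), cons(e, a)), m(s(s(e)), cons(cons(s(b), s(b)), cons(e, a)), s(s(e))))  →  m(s(cons(s(a), a)), cons(s(cons(b, a)), cons(e, a)), m(s(s(e)), cons(cons(s(b), s(b)), cons(e, a)), s(s(e))))   [R5 at 2.1]
3. m(s(cons(s(a), a)), cons(s(cons(b, a)), cons(e, a)), m(s(s(e)), cons(cons(s(b), s(b)), cons(e, a)), s(s(e))))  →  m(s(cons(s(a), a)), cons(s(cons(b, a)), cons(e, a)), s(s(e)))   [R5 at 3]
4. m(s(cons(s(a), a)), cons(s(cons(b, a)), cons(e, a)), s(s(e)))  →  s(cons(s(a), a))   [R5 at ε]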